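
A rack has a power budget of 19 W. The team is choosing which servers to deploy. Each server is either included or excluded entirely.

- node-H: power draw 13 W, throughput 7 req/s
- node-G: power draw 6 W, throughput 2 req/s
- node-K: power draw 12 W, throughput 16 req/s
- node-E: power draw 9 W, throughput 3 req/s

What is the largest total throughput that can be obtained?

This is a 0-1 knapsack instance.
Allowing fractional choices, the relaxed optimum would be about 19.8, but servers are indivisible.
node-G + node-K: power draw 6 + 12 = 18 ≤ 19, throughput 2 + 16 = 18.
node-K: power draw 12 ≤ 19, throughput 16.
node-H + node-G: power draw 13 + 6 = 19 ≤ 19, throughput 7 + 2 = 9.
Best is node-G and node-K with total throughput 18.

18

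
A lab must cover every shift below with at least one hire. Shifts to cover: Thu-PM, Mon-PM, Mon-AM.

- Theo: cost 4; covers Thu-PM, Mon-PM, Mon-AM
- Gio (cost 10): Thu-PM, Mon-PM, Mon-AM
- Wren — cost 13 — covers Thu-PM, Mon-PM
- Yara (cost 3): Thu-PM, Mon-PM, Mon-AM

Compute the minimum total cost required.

3

This is an integer covering problem.
Yara alone covers Thu-PM, Mon-PM, Mon-AM — every shift.
Total cost: 3.
No cover costs less than 3.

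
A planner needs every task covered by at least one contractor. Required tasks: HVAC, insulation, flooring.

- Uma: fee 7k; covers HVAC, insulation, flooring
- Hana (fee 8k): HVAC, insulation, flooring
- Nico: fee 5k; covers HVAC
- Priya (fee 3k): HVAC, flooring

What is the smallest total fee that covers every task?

This is an integer covering problem.
The greedy cost-per-new-task heuristic would pick Priya and Uma for 10, but a cheaper cover exists.
Uma alone covers HVAC, insulation, flooring — every task.
Total fee: 7.
No cover costs less than 7.

7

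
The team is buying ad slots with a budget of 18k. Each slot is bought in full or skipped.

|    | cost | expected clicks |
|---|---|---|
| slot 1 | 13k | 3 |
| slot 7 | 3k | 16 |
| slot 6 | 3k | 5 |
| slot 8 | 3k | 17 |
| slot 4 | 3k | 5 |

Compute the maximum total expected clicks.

43

Allowing fractional choices, the relaxed optimum would be about 44.4, but ad slots are indivisible.
slot 7 + slot 6 + slot 8 + slot 4: cost 3 + 3 + 3 + 3 = 12 ≤ 18, expected clicks 16 + 5 + 17 + 5 = 43.
slot 7 + slot 8 + slot 4: cost 3 + 3 + 3 = 9 ≤ 18, expected clicks 16 + 17 + 5 = 38.
slot 7 + slot 6 + slot 8: cost 3 + 3 + 3 = 9 ≤ 18, expected clicks 16 + 5 + 17 = 38.
Best is slot 7, slot 6, slot 8, and slot 4 with total expected clicks 43.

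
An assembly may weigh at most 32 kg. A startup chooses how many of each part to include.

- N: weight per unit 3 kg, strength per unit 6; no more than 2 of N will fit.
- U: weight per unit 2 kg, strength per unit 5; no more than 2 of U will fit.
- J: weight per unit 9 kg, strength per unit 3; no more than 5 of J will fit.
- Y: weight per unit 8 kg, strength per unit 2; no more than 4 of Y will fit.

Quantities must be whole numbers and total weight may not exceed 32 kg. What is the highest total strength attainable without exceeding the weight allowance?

28

This is a bounded integer knapsack.
2×N, 2×U, 1×J, and 1×Y: weight 27 ≤ 32, strength 2·6 + 2·5 + 1·3 + 1·2 = 27.
2×N, 2×U, and 2×J: weight 28 ≤ 32, strength 2·6 + 2·5 + 2·3 = 28.
Best is 28.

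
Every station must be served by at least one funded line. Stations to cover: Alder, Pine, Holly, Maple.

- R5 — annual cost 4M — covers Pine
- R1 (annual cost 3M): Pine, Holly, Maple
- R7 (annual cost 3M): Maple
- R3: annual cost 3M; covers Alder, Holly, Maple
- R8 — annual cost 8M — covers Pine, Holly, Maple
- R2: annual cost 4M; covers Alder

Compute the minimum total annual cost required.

6

This is an integer covering problem.
Choose R1 and R3: together they cover Alder, Pine, Holly, Maple — every station.
Total annual cost: 3 + 3 = 6.
No cover costs less than 6.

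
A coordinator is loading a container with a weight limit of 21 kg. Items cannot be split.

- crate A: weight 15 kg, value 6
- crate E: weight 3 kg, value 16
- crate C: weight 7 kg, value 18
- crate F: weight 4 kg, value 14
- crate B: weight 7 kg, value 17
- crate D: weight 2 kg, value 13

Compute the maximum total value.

Take crate E, crate C, crate F, and crate B: weight 3 + 7 + 4 + 7 = 21 ≤ 21, value 16 + 18 + 14 + 17 = 65.
No other feasible combination does better.

65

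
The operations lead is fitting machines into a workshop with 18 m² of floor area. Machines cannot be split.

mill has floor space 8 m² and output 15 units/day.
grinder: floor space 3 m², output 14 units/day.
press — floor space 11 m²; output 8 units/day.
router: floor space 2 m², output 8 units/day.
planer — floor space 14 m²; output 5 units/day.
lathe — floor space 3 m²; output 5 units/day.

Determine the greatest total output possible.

42

Allowing fractional choices, the relaxed optimum would be about 43.5, but machines are indivisible.
mill + grinder + router + lathe: floor space 8 + 3 + 2 + 3 = 16 ≤ 18, output 15 + 14 + 8 + 5 = 42.
mill + grinder + router: floor space 8 + 3 + 2 = 13 ≤ 18, output 15 + 14 + 8 = 37.
mill + grinder + lathe: floor space 8 + 3 + 3 = 14 ≤ 18, output 15 + 14 + 5 = 34.
Best is mill, grinder, router, and lathe with total output 42.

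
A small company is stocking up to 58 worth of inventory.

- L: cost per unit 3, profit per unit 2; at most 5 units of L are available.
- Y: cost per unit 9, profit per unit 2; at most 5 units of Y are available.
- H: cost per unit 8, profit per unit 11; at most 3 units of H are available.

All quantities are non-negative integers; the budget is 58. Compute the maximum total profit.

This is a bounded integer knapsack.
4×L, 2×Y, and 3×H: cost 54 ≤ 58, profit 4·2 + 2·2 + 3·11 = 45.
5×L, 2×Y, and 3×H: cost 57 ≤ 58, profit 5·2 + 2·2 + 3·11 = 47.
Best is 47.

47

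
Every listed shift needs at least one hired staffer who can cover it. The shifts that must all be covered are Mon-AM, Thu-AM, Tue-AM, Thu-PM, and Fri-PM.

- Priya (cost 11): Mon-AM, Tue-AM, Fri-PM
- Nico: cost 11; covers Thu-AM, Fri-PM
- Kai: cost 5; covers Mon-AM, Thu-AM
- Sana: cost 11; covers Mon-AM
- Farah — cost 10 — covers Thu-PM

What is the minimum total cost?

Choose Priya, Kai, and Farah: together they cover Mon-AM, Thu-AM, Tue-AM, Thu-PM, Fri-PM — every shift.
Total cost: 11 + 5 + 10 = 26.
No cover costs less than 26.

26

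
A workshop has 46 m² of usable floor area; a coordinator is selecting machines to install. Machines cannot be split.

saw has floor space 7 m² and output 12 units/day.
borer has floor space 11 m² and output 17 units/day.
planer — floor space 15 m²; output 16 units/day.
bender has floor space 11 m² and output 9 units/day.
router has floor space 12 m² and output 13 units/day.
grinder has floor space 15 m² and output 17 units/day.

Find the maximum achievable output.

59

saw + borer + router + grinder: floor space 7 + 11 + 12 + 15 = 45 ≤ 46, output 12 + 17 + 13 + 17 = 59.
saw + borer + bender + grinder: floor space 7 + 11 + 11 + 15 = 44 ≤ 46, output 12 + 17 + 9 + 17 = 55.
saw + borer + planer + router: floor space 7 + 11 + 15 + 12 = 45 ≤ 46, output 12 + 17 + 16 + 13 = 58.
Best is saw, borer, router, and grinder with total output 59.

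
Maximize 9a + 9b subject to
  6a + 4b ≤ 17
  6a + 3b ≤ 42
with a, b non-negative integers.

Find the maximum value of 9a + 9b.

Relaxing integrality, the LP optimum is 38.25 at (a,b) = (0, 4.25), which is not an integer point.
(a,b)=(0,4): 6·0+4·4=16≤17, 6·0+3·4=12≤42, objective 36.
(a,b)=(0,3): 6·0+4·3=12≤17, 6·0+3·3=9≤42, objective 27.
No feasible integer point exceeds 36.

36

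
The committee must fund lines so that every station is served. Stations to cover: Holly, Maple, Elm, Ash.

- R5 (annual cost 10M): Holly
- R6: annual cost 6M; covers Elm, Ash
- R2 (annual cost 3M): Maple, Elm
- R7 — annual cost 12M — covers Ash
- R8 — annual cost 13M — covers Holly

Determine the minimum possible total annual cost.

19

Choose R5, R6, and R2: together they cover Holly, Maple, Elm, Ash — every station.
Total annual cost: 10 + 6 + 3 = 19.
No cover costs less than 19.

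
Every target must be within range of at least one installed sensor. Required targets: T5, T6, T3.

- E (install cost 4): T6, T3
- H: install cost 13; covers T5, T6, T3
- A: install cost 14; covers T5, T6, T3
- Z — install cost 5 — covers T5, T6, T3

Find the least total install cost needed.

5

This is an integer covering problem.
Z alone covers T5, T6, T3 — every target.
Total install cost: 5.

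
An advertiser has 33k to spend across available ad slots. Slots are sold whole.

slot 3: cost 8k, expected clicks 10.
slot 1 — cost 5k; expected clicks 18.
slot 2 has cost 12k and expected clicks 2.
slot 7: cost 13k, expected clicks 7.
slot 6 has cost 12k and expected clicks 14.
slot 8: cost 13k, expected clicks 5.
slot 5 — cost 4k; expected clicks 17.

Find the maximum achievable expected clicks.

slot 3 + slot 1 + slot 7 + slot 5: cost 8 + 5 + 13 + 4 = 30 ≤ 33, expected clicks 10 + 18 + 7 + 17 = 52.
slot 1 + slot 2 + slot 6 + slot 5: cost 5 + 12 + 12 + 4 = 33 ≤ 33, expected clicks 18 + 2 + 14 + 17 = 51.
slot 3 + slot 1 + slot 6 + slot 5: cost 8 + 5 + 12 + 4 = 29 ≤ 33, expected clicks 10 + 18 + 14 + 17 = 59.
Best is slot 3, slot 1, slot 6, and slot 5 with total expected clicks 59.

59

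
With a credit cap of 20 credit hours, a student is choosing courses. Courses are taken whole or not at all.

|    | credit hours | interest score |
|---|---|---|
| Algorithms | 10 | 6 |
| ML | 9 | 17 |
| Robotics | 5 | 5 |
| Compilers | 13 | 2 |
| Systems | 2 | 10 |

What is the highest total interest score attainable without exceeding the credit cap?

Allowing fractional choices, the relaxed optimum would be about 34.4, but courses are indivisible.
ML + Systems: credit hours 9 + 2 = 11 ≤ 20, interest score 17 + 10 = 27.
ML + Robotics + Systems: credit hours 9 + 5 + 2 = 16 ≤ 20, interest score 17 + 5 + 10 = 32.
Algorithms + ML: credit hours 10 + 9 = 19 ≤ 20, interest score 6 + 17 = 23.
Best is ML, Robotics, and Systems with total interest score 32.

32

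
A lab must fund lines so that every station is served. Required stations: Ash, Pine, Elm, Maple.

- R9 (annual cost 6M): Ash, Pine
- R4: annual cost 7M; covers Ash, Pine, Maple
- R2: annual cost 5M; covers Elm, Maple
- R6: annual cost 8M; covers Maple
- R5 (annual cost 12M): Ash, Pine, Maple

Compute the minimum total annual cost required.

11

The greedy cost-per-new-station heuristic would pick R4 and R2 for 12, but a cheaper cover exists.
Choose R9 and R2: together they cover Ash, Pine, Elm, Maple — every station.
Total annual cost: 6 + 5 = 11.
No cover costs less than 11.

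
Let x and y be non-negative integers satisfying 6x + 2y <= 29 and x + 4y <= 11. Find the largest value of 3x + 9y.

(x,y)=(3,2) is feasible, giving 27.
(x,y)=(2,2) is feasible, giving 24.
(x,y)=(4,1) is feasible, giving 21.
The best lattice point is (3,2), giving 27.

27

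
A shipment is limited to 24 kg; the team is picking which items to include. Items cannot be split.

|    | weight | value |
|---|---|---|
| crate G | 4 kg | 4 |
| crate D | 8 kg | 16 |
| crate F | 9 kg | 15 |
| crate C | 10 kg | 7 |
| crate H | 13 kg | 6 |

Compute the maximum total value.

crate D + crate F: weight 8 + 9 = 17 ≤ 24, value 16 + 15 = 31.
crate G + crate D + crate F: weight 4 + 8 + 9 = 21 ≤ 24, value 4 + 16 + 15 = 35.
Best is crate G, crate D, and crate F with total value 35.

35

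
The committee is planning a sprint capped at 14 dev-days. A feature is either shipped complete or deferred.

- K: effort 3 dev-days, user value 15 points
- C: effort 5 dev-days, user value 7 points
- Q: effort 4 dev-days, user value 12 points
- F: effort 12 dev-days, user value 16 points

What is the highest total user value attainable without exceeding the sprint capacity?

34

Allowing fractional choices, the relaxed optimum would be about 36.7, but features are indivisible.
K + Q: effort 3 + 4 = 7 ≤ 14, user value 15 + 12 = 27.
K + C + Q: effort 3 + 5 + 4 = 12 ≤ 14, user value 15 + 7 + 12 = 34.
K + C: effort 3 + 5 = 8 ≤ 14, user value 15 + 7 = 22.
Best is K, C, and Q with total user value 34.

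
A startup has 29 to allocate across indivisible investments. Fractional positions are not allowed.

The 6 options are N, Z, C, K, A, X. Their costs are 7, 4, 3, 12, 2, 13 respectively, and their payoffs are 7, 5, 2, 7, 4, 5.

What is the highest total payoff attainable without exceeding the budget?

N + Z + C + K + A: cost 7 + 4 + 3 + 12 + 2 = 28 ≤ 29, payoff 7 + 5 + 2 + 7 + 4 = 25.
N + Z + K + A: cost 7 + 4 + 12 + 2 = 25 ≤ 29, payoff 7 + 5 + 7 + 4 = 23.
N + Z + C + A + X: cost 7 + 4 + 3 + 2 + 13 = 29 ≤ 29, payoff 7 + 5 + 2 + 4 + 5 = 23.
Best is N, Z, C, K, and A with total payoff 25.

25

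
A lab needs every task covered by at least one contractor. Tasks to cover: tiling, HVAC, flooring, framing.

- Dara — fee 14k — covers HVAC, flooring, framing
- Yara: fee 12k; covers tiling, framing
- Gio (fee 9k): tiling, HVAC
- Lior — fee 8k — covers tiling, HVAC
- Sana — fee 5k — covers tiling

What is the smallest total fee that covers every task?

Choose Dara and Sana: together they cover tiling, HVAC, flooring, framing — every task.
Total fee: 14 + 5 = 19.

19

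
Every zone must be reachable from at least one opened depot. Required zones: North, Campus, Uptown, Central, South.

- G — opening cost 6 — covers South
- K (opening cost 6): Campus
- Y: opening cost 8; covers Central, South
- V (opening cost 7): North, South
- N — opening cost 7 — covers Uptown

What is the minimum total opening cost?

This is a weighted set-cover instance.
Choose K, Y, V, and N: together they cover North, Campus, Uptown, Central, South — every zone.
Total opening cost: 6 + 8 + 7 + 7 = 28.

28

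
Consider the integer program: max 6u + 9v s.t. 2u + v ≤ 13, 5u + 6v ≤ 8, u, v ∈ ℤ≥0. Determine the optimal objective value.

Relaxing integrality, the LP optimum is 12.00 at (u,v) = (0, 1.33), which is not an integer point.
(u,v)=(0,1): 2·0+1·1=1≤13, 5·0+6·1=6≤8, objective 9.
(u,v)=(1,0): 2·1+1·0=2≤13, 5·1+6·0=5≤8, objective 6.
(u,v)=(0,0): 2·0+1·0=0≤13, 5·0+6·0=0≤8, objective 0.
The best lattice point is (0,1), giving 9.

9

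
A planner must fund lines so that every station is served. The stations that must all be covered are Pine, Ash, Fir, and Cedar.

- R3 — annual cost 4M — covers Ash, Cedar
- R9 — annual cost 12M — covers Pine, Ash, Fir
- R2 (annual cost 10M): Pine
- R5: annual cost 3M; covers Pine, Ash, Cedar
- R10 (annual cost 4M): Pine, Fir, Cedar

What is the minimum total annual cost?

7

Choose R5 and R10: together they cover Pine, Ash, Fir, Cedar — every station.
Total annual cost: 3 + 4 = 7.
No cover costs less than 7.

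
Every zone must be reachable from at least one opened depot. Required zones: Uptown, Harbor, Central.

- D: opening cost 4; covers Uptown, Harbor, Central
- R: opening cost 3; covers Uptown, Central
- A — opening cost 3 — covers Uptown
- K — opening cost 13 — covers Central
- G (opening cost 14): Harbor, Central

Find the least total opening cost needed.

D alone covers Uptown, Harbor, Central — every zone.
Total opening cost: 4.

4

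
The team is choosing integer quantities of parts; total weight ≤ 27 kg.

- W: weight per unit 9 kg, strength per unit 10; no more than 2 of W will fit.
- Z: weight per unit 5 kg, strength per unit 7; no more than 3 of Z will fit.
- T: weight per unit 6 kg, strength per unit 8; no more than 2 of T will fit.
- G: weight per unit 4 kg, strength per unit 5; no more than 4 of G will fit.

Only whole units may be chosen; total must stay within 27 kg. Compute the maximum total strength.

37

3×Z and 3×G: weight 27 ≤ 27, strength 3·7 + 3·5 = 36.
3×Z and 2×T: weight 27 ≤ 27, strength 3·7 + 2·8 = 37.
Best is 37.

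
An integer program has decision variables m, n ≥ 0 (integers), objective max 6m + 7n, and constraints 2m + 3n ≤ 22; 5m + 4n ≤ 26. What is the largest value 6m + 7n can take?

42

The continuous relaxation peaks at (0, 6.5) with value 45.50; rounding to a feasible lattice point costs some objective.
(m,n)=(0,6): 2·0+3·6=18≤22, 5·0+4·6=24≤26, objective 42.
(m,n)=(1,5): 2·1+3·5=17≤22, 5·1+4·5=25≤26, objective 41.
(m,n)=(0,5): 2·0+3·5=15≤22, 5·0+4·5=20≤26, objective 35.
The best lattice point is (0,6), giving 42.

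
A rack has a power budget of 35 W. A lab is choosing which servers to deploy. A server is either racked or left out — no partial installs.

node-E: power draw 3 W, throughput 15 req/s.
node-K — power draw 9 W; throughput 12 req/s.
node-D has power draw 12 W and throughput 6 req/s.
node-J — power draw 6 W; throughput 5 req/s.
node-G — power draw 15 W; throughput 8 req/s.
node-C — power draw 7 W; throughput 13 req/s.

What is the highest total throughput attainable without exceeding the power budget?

48

node-E + node-K + node-J + node-C: power draw 3 + 9 + 6 + 7 = 25 ≤ 35, throughput 15 + 12 + 5 + 13 = 45.
node-E + node-K + node-D + node-C: power draw 3 + 9 + 12 + 7 = 31 ≤ 35, throughput 15 + 12 + 6 + 13 = 46.
node-E + node-K + node-G + node-C: power draw 3 + 9 + 15 + 7 = 34 ≤ 35, throughput 15 + 12 + 8 + 13 = 48.
Best is node-E, node-K, node-G, and node-C with total throughput 48.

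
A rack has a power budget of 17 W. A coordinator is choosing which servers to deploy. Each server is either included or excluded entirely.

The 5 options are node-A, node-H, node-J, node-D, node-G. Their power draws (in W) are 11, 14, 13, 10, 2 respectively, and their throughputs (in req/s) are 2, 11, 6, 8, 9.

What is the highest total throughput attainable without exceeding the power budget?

Take node-H and node-G: power draw 14 + 2 = 16 ≤ 17, throughput 11 + 9 = 20.
No other feasible combination does better.

20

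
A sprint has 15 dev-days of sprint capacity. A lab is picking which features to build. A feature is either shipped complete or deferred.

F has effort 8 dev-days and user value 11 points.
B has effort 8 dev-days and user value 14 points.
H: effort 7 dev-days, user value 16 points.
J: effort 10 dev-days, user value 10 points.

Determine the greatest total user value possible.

F + H: effort 8 + 7 = 15 ≤ 15, user value 11 + 16 = 27.
B + H: effort 8 + 7 = 15 ≤ 15, user value 14 + 16 = 30.
Best is B and H with total user value 30.

30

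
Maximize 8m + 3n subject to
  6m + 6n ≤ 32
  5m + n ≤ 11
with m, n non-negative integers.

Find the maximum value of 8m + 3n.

20

(m,n)=(1,4) is feasible, giving 20.
(m,n)=(1,3) is feasible, giving 17.
(m,n)=(0,5) is feasible, giving 15.
No feasible integer point exceeds 20.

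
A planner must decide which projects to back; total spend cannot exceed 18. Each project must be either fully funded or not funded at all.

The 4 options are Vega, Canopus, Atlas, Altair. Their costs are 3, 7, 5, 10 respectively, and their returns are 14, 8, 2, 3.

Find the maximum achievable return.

24

Take Vega, Canopus, and Atlas: cost 3 + 7 + 5 = 15 ≤ 18, return 14 + 8 + 2 = 24.
No other feasible combination does better.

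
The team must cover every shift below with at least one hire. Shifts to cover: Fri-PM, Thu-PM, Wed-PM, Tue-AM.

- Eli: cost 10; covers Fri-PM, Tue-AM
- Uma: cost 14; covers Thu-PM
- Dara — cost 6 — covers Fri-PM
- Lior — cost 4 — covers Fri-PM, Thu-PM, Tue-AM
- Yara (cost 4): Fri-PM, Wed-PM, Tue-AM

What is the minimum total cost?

8

This is a weighted set-cover instance.
Choose Lior and Yara: together they cover Fri-PM, Thu-PM, Wed-PM, Tue-AM — every shift.
Total cost: 4 + 4 = 8.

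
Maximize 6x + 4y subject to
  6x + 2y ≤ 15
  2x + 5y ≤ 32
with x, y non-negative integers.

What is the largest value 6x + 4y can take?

(x,y)=(0,6): 6·0+2·6=12≤15, 2·0+5·6=30≤32, objective 24.
(x,y)=(0,5): 6·0+2·5=10≤15, 2·0+5·5=25≤32, objective 20.
No feasible integer point exceeds 24.

24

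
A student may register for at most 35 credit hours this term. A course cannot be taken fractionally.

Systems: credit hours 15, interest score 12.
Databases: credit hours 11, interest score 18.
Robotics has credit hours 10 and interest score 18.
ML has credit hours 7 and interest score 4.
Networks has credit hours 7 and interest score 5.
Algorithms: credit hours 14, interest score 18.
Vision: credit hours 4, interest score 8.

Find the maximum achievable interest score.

54

Databases + Robotics + Networks + Vision: credit hours 11 + 10 + 7 + 4 = 32 ≤ 35, interest score 18 + 18 + 5 + 8 = 49.
Databases + Robotics + Algorithms: credit hours 11 + 10 + 14 = 35 ≤ 35, interest score 18 + 18 + 18 = 54.
Robotics + Networks + Algorithms + Vision: credit hours 10 + 7 + 14 + 4 = 35 ≤ 35, interest score 18 + 5 + 18 + 8 = 49.
Best is Databases, Robotics, and Algorithms with total interest score 54.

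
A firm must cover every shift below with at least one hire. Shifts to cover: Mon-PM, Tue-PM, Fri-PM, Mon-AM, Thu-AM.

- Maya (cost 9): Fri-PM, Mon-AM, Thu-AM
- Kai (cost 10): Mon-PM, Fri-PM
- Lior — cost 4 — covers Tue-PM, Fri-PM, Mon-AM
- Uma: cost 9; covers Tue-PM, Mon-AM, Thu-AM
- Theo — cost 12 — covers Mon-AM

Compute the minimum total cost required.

This is an integer covering problem.
The greedy cost-per-new-shift heuristic would pick Lior, Maya, and Kai for 23, but a cheaper cover exists.
Choose Kai and Uma: together they cover Mon-PM, Tue-PM, Fri-PM, Mon-AM, Thu-AM — every shift.
Total cost: 10 + 9 = 19.
No cover costs less than 19.

19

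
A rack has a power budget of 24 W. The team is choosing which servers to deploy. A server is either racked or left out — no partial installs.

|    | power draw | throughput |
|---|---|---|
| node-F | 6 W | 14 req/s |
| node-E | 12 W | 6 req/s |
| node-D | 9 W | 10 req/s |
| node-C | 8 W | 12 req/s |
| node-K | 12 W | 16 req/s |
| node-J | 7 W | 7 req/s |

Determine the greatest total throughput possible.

Take node-F, node-D, and node-C: power draw 6 + 9 + 8 = 23 ≤ 24, throughput 14 + 10 + 12 = 36.
No other feasible combination does better.

36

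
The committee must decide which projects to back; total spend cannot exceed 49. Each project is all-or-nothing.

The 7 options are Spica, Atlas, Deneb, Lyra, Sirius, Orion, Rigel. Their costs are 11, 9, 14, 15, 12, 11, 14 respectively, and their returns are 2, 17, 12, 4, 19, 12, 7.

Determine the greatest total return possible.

Allowing fractional choices, the relaxed optimum would be about 61.5, but projects are indivisible.
Atlas + Deneb + Sirius + Rigel: cost 9 + 14 + 12 + 14 = 49 ≤ 49, return 17 + 12 + 19 + 7 = 55.
Atlas + Deneb + Sirius + Orion: cost 9 + 14 + 12 + 11 = 46 ≤ 49, return 17 + 12 + 19 + 12 = 60.
Atlas + Sirius + Orion + Rigel: cost 9 + 12 + 11 + 14 = 46 ≤ 49, return 17 + 19 + 12 + 7 = 55.
Best is Atlas, Deneb, Sirius, and Orion with total return 60.

60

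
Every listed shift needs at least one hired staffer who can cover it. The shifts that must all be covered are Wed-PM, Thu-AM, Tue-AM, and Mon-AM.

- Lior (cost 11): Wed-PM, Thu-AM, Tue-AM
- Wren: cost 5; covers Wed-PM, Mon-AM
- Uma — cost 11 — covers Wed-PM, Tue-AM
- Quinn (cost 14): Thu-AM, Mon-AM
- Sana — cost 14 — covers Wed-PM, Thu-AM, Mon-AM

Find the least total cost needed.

Choose Lior and Wren: together they cover Wed-PM, Thu-AM, Tue-AM, Mon-AM — every shift.
Total cost: 11 + 5 = 16.
No cover costs less than 16.

16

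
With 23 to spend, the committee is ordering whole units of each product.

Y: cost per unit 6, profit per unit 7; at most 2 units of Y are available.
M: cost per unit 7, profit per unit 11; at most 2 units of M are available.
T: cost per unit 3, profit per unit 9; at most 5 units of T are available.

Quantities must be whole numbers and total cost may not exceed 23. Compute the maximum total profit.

T has the best ratio (9/3); taking only T gives at most 5×9 = 45 (stopped by the supply cap of 5).
Mixing does better — 1×M and 5×T: cost 22 ≤ 23, profit 1·11 + 5·9 = 56.

56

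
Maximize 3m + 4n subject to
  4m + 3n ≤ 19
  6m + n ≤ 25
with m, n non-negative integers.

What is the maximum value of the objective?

(m,n)=(0,6): 4·0+3·6=18≤19, 6·0+1·6=6≤25, objective 24.
(m,n)=(1,5): 4·1+3·5=19≤19, 6·1+1·5=11≤25, objective 23.
(m,n)=(0,5): 4·0+3·5=15≤19, 6·0+1·5=5≤25, objective 20.
The best lattice point is (0,6), giving 24.

24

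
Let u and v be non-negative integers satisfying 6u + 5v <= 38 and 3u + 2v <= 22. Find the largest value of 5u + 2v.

Relaxing integrality, the LP optimum is 31.67 at (u,v) = (6.33, 0), which is not an integer point.
(u,v)=(6,0): 6·6+5·0=36≤38, 3·6+2·0=18≤22, objective 30.
(u,v)=(5,1): 6·5+5·1=35≤38, 3·5+2·1=17≤22, objective 27.
(u,v)=(5,0): 6·5+5·0=30≤38, 3·5+2·0=15≤22, objective 25.
No feasible integer point exceeds 30.

30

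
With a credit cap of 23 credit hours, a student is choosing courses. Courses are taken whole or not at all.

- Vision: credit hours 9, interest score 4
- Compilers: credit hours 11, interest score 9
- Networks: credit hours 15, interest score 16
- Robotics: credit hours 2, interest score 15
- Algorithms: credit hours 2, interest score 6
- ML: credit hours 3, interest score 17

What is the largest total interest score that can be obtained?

54

Treat it as a binary knapsack problem.
Allowing fractional choices, the relaxed optimum would be about 54.8, but courses are indivisible.
Compilers + Robotics + Algorithms + ML: credit hours 11 + 2 + 2 + 3 = 18 ≤ 23, interest score 9 + 15 + 6 + 17 = 47.
Networks + Robotics + Algorithms + ML: credit hours 15 + 2 + 2 + 3 = 22 ≤ 23, interest score 16 + 15 + 6 + 17 = 54.
Networks + Robotics + ML: credit hours 15 + 2 + 3 = 20 ≤ 23, interest score 16 + 15 + 17 = 48.
Best is Networks, Robotics, Algorithms, and ML with total interest score 54.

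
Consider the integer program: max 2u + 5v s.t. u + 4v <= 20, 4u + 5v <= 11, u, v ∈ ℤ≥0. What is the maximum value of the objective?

(u,v)=(0,2) is feasible, giving 10.
(u,v)=(1,1) is feasible, giving 7.
(u,v)=(0,1) is feasible, giving 5.
Maximum is 10 at (u,v)=(0,2).

10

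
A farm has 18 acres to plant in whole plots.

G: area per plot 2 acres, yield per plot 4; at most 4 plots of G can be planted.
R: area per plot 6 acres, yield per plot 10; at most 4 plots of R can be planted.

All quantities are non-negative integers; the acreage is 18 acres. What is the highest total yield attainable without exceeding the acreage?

This is a bounded integer knapsack.
3×G and 2×R: area 18 ≤ 18, yield 3·4 + 2·10 = 32.
3×R: area 18 ≤ 18, yield 3·10 = 30.
Best is 32.

32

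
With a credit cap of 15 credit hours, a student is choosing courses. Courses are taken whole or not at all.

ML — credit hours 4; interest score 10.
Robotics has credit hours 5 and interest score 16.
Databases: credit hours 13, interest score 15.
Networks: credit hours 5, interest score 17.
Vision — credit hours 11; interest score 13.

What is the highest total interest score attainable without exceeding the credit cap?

Allowing fractional choices, the relaxed optimum would be about 44.2, but courses are indivisible.
Robotics + Networks: credit hours 5 + 5 = 10 ≤ 15, interest score 16 + 17 = 33.
ML + Networks: credit hours 4 + 5 = 9 ≤ 15, interest score 10 + 17 = 27.
ML + Robotics + Networks: credit hours 4 + 5 + 5 = 14 ≤ 15, interest score 10 + 16 + 17 = 43.
Best is ML, Robotics, and Networks with total interest score 43.

43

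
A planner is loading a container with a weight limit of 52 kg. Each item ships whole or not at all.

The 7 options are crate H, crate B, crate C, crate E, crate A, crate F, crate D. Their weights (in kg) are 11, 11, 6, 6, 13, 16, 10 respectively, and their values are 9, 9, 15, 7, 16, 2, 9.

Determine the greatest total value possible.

Treat it as a binary knapsack problem.
crate B + crate C + crate E + crate A + crate D: weight 11 + 6 + 6 + 13 + 10 = 46 ≤ 52, value 9 + 15 + 7 + 16 + 9 = 56.
crate H + crate B + crate C + crate A + crate D: weight 11 + 11 + 6 + 13 + 10 = 51 ≤ 52, value 9 + 9 + 15 + 16 + 9 = 58.
crate H + crate C + crate E + crate A + crate D: weight 11 + 6 + 6 + 13 + 10 = 46 ≤ 52, value 9 + 15 + 7 + 16 + 9 = 56.
Best is crate H, crate B, crate C, crate A, and crate D with total value 58.

58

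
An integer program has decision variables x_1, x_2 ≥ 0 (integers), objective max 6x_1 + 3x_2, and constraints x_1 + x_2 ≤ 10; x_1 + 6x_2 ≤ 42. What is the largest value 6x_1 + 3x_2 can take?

60

(x_1,x_2)=(10,0): 1·10+1·0=10≤10, 1·10+6·0=10≤42, objective 60.
(x_1,x_2)=(9,1): 1·9+1·1=10≤10, 1·9+6·1=15≤42, objective 57.
The best lattice point is (10,0), giving 60.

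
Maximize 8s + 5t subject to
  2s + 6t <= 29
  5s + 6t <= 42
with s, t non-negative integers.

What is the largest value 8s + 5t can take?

64

(s,t)=(8,0): 2·8+6·0=16≤29, 5·8+6·0=40≤42, objective 64.
(s,t)=(7,1): 2·7+6·1=20≤29, 5·7+6·1=41≤42, objective 61.
(s,t)=(7,0): 2·7+6·0=14≤29, 5·7+6·0=35≤42, objective 56.
No feasible integer point exceeds 64.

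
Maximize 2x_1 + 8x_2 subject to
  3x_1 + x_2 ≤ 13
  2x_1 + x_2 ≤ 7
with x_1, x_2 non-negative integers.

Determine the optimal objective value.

(x_1,x_2)=(0,7) is feasible, giving 56.
(x_1,x_2)=(0,6) is feasible, giving 48.
Maximum is 56 at (x_1,x_2)=(0,7).

56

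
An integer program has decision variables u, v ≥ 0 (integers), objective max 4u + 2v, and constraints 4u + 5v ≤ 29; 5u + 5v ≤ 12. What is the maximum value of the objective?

The continuous relaxation peaks at (2.4, 0) with value 9.60; rounding to a feasible lattice point costs some objective.
(u,v)=(2,0): 4·2+5·0=8≤29, 5·2+5·0=10≤12, objective 8.
(u,v)=(1,1): 4·1+5·1=9≤29, 5·1+5·1=10≤12, objective 6.
(u,v)=(1,0): 4·1+5·0=4≤29, 5·1+5·0=5≤12, objective 4.
No feasible integer point exceeds 8.

8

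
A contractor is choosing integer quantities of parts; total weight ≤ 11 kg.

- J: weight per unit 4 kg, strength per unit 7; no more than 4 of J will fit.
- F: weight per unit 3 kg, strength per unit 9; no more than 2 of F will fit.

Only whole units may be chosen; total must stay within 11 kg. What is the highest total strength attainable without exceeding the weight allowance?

25

This is a bounded integer knapsack.
2×J and 1×F: weight 11 ≤ 11, strength 2·7 + 1·9 = 23.
1×J and 2×F: weight 10 ≤ 11, strength 1·7 + 2·9 = 25.
Best is 25.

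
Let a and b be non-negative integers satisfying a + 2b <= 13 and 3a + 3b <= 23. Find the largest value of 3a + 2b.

21

Relaxing integrality, the LP optimum is 23.00 at (a,b) = (7.67, 0), which is not an integer point.
(a,b)=(7,0) is feasible, giving 21.
(a,b)=(6,1) is feasible, giving 20.
(a,b)=(6,0) is feasible, giving 18.
Maximum is 21 at (a,b)=(7,0).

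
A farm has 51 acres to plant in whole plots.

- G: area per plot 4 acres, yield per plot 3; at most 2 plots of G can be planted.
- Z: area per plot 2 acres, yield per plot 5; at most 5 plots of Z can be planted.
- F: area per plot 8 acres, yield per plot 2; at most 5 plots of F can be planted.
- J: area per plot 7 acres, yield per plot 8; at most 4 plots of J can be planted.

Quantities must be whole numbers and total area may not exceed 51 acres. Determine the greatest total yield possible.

This is a bounded integer knapsack.
Z has the best ratio (5/2); taking only Z gives at most 5×5 = 25 (stopped by the supply cap of 5).
Mixing does better — 2×G, 5×Z, and 4×J: area 46 ≤ 51, yield 2·3 + 5·5 + 4·8 = 63.

63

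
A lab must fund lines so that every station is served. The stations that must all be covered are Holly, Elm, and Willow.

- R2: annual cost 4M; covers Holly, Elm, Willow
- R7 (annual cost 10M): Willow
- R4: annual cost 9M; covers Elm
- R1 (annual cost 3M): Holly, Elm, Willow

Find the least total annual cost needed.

3

This is a weighted set-cover instance.
R1 alone covers Holly, Elm, Willow — every station.
Total annual cost: 3.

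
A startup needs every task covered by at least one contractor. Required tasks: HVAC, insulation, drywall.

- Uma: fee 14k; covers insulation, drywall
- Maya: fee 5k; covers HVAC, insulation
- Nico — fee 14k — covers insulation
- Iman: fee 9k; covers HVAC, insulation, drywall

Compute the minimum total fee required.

9

This is an integer covering problem.
The greedy cost-per-new-task heuristic would pick Maya and Iman for 14, but a cheaper cover exists.
Iman alone covers HVAC, insulation, drywall — every task.
Total fee: 9.
No cover costs less than 9.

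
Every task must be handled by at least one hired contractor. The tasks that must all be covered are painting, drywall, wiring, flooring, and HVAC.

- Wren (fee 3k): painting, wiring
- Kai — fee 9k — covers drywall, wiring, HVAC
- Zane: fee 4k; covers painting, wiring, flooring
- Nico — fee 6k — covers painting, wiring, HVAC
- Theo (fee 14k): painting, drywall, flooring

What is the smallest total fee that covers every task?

13

This is an integer covering problem.
Choose Kai and Zane: together they cover painting, drywall, wiring, flooring, HVAC — every task.
Total fee: 9 + 4 = 13.
No cover costs less than 13.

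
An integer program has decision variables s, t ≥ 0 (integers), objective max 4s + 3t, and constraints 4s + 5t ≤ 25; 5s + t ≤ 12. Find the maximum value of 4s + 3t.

16

(s,t)=(1,4): 4·1+5·4=24≤25, 5·1+1·4=9≤12, objective 16.
(s,t)=(0,5): 4·0+5·5=25≤25, 5·0+1·5=5≤12, objective 15.
(s,t)=(2,2): 4·2+5·2=18≤25, 5·2+1·2=12≤12, objective 14.
Maximum is 16 at (s,t)=(1,4).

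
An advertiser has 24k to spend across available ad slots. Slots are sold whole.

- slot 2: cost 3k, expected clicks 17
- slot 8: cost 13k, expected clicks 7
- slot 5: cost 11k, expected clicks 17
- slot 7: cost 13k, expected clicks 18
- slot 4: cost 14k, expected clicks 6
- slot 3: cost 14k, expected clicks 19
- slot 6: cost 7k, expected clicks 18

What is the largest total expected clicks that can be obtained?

This is a 0-1 knapsack instance.
slot 2 + slot 5 + slot 6: cost 3 + 11 + 7 = 21 ≤ 24, expected clicks 17 + 17 + 18 = 52.
slot 2 + slot 7 + slot 6: cost 3 + 13 + 7 = 23 ≤ 24, expected clicks 17 + 18 + 18 = 53.
slot 2 + slot 3 + slot 6: cost 3 + 14 + 7 = 24 ≤ 24, expected clicks 17 + 19 + 18 = 54.
Best is slot 2, slot 3, and slot 6 with total expected clicks 54.

54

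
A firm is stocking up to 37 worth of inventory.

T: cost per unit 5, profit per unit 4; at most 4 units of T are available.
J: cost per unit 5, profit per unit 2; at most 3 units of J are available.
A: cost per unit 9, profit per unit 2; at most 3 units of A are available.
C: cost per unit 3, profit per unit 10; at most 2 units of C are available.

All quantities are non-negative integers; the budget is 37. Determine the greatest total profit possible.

40

This is a bounded integer knapsack.
Take 4×T, 2×J, and 2×C: cost 36 ≤ 37, profit 4·4 + 2·2 + 2·10 = 40.
C has the best ratio (10/3) and is taken to its limit of 2; remaining capacity is filled optimally with the others.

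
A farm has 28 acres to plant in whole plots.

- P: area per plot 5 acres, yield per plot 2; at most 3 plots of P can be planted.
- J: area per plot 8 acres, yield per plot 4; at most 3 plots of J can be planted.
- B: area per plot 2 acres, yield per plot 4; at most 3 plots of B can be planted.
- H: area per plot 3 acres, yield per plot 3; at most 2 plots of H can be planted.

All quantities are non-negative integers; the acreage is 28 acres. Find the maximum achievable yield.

26

Take 2×J, 3×B, and 2×H: area 28 ≤ 28, yield 2·4 + 3·4 + 2·3 = 26.
B has the best ratio (4/2) and is taken to its limit of 3; remaining capacity is filled optimally with the others.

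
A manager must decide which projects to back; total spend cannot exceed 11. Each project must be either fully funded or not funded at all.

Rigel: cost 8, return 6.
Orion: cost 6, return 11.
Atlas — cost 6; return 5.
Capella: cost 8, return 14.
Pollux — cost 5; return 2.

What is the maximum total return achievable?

14

Allowing fractional choices, the relaxed optimum would be about 19.8, but projects are indivisible.
Capella: cost 8 ≤ 11, return 14.
Orion: cost 6 ≤ 11, return 11.
Orion + Pollux: cost 6 + 5 = 11 ≤ 11, return 11 + 2 = 13.
Best is Capella with total return 14.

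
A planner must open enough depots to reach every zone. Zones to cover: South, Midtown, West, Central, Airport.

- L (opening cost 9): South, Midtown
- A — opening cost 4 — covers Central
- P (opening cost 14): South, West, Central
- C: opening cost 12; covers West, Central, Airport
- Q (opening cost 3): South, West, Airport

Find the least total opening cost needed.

16

Choose L, A, and Q: together they cover South, Midtown, West, Central, Airport — every zone.
Total opening cost: 9 + 4 + 3 = 16.
No cover costs less than 16.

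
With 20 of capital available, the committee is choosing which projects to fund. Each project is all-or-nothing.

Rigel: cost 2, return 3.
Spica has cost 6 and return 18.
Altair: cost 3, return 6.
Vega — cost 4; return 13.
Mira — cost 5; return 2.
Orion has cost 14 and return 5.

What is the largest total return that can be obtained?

42

Treat it as a binary knapsack problem.
Take Rigel, Spica, Altair, Vega, and Mira: cost 2 + 6 + 3 + 4 + 5 = 20 ≤ 20, return 3 + 18 + 6 + 13 + 2 = 42.
No other feasible combination does better.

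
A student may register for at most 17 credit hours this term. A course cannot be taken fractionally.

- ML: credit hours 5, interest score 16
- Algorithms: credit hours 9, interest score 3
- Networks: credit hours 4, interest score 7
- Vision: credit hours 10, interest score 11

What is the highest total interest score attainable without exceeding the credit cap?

27

Treat it as a binary knapsack problem.
Allowing fractional choices, the relaxed optimum would be about 31.8, but courses are indivisible.
ML + Vision: credit hours 5 + 10 = 15 ≤ 17, interest score 16 + 11 = 27.
ML + Networks: credit hours 5 + 4 = 9 ≤ 17, interest score 16 + 7 = 23.
ML + Algorithms: credit hours 5 + 9 = 14 ≤ 17, interest score 16 + 3 = 19.
Best is ML and Vision with total interest score 27.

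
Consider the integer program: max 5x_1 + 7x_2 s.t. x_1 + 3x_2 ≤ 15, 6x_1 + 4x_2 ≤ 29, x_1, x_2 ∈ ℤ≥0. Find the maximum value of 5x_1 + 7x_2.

Relaxing integrality, the LP optimum is 40.14 at (x_1,x_2) = (1.93, 4.36), which is not an integer point.
(x_1,x_2)=(2,4) is feasible, giving 38.
(x_1,x_2)=(0,5) is feasible, giving 35.
(x_1,x_2)=(1,4) is feasible, giving 33.
No feasible integer point exceeds 38.

38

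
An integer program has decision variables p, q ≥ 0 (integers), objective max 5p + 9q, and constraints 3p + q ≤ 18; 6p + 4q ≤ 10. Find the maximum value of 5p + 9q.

The continuous relaxation peaks at (0, 2.5) with value 22.50; rounding to a feasible lattice point costs some objective.
(p,q)=(0,2): 3·0+1·2=2≤18, 6·0+4·2=8≤10, objective 18.
(p,q)=(1,1): 3·1+1·1=4≤18, 6·1+4·1=10≤10, objective 14.
(p,q)=(0,1): 3·0+1·1=1≤18, 6·0+4·1=4≤10, objective 9.
No feasible integer point exceeds 18.

18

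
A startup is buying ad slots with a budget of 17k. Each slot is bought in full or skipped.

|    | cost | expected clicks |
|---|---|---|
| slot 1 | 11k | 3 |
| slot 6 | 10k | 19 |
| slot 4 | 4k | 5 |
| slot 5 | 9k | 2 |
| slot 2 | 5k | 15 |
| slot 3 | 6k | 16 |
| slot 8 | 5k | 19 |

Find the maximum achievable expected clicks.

50

Take slot 2, slot 3, and slot 8: cost 5 + 6 + 5 = 16 ≤ 17, expected clicks 15 + 16 + 19 = 50.
No other feasible combination does better.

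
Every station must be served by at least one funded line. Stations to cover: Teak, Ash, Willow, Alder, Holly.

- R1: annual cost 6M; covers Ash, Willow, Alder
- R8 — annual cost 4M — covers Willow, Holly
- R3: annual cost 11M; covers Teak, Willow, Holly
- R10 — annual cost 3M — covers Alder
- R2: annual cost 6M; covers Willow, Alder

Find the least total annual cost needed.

This is an integer covering problem.
The greedy cost-per-new-station heuristic would pick R1, R8, and R3 for 21, but a cheaper cover exists.
Choose R1 and R3: together they cover Teak, Ash, Willow, Alder, Holly — every station.
Total annual cost: 6 + 11 = 17.
No cover costs less than 17.

17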